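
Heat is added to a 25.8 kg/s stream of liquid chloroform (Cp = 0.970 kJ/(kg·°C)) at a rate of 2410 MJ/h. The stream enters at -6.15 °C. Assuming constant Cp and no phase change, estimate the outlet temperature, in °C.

T_out = 20.6 °C

Q = 2410 MJ/h = 669.44 kJ/s
ΔT = Q/(ṁ·Cp) = 669.44/(25.8×0.970) = 26.75 K
T_out = -6.15 + 26.75 = 20.6 °C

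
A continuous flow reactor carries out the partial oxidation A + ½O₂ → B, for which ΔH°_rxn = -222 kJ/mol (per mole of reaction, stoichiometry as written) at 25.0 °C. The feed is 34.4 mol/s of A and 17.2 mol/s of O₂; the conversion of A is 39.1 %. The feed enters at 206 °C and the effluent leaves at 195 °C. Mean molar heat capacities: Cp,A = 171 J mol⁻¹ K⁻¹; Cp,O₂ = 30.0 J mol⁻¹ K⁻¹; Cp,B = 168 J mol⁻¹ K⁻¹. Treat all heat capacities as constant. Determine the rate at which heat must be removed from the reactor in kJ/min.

Extent of reaction ξ = 0.391 × 34.4 = 13.45 mol/s
Reaction term: ξ·ΔH°_rxn = 13.45 × -222 = -2986 kJ/s
Sensible, feed 206→25 °C: -1158.1 kJ/s
Outlet flows (mol/s): A 20.95, O₂ 10.475, B 13.45
Sensible, products 25→195 °C: 1046.6 kJ/s
Q = ΔH = -3097.5 kJ/s = -3097.5 kW
Heat removed = 185850 kJ/min

Q_out = 186000 kJ/min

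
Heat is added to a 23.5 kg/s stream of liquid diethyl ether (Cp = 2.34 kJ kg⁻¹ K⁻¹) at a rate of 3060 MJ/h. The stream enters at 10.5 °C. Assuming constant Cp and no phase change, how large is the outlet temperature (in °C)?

T_out = 26.0 °C

Q = 3060 MJ/h = 850 kJ/s
ΔT = Q/(ṁ·Cp) = 850/(23.5×2.34) = 15.457 K
T_out = 10.5 + 15.457 = 25.957 °C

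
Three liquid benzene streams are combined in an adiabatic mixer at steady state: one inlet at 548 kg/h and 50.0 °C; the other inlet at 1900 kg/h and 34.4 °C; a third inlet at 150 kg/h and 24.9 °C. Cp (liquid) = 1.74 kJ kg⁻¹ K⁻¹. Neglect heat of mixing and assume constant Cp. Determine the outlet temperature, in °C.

T_out = 37.1 °C

No heat crosses the boundary, so H_out = H_in.
T_out = Σ ṁᵢCp,ᵢTᵢ / Σ ṁᵢCp,ᵢ
      = 167900 / 4520.5 = 37.142 °C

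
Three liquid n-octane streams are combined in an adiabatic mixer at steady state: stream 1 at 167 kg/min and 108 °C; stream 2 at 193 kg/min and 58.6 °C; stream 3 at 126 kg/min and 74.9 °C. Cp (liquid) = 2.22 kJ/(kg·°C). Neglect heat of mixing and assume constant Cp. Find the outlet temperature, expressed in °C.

Energy balance with Q = 0: Σ ṁᵢCp,ᵢ(T_out − Tᵢ) = 0
T_out = Σ ṁᵢCp,ᵢTᵢ / Σ ṁᵢCp,ᵢ
      = 86099 / 1078.9 = 79.801 °C

T_out = 79.8 °C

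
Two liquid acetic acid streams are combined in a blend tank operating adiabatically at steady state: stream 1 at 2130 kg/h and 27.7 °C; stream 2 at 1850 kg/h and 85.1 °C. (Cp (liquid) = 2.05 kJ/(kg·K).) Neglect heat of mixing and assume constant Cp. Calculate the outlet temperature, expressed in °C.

T_out = 54.4 °C

Energy balance with Q = 0: Σ ṁᵢCp,ᵢ(T_out − Tᵢ) = 0
Σ ṁᵢCp,ᵢTᵢ = 2130×2.05×27.7 + 1850×2.05×85.1 = 443690
Σ ṁᵢCp,ᵢ = 2130×2.05 + 1850×2.05 = 8159
T_out = 443690 / 8159 = 54.381 °C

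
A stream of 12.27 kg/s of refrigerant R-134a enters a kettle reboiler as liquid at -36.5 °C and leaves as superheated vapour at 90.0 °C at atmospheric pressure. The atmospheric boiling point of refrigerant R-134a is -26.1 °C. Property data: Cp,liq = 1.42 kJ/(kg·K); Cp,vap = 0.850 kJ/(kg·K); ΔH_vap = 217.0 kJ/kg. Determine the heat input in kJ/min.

liquid -36.5→-26.1 °C: 14.768 kJ/kg
vaporisation at -26.1 °C: 217 kJ/kg
vapour -26.1→90.0 °C: 98.685 kJ/kg
Δh = 14.768 + 217 + 98.685 = 330.45 kJ/kg
Q = ṁ·Δh = 12.27 kg/s × 330.45 kJ/kg = 4054.7 kJ/s
|Q| = 4054.7 kW = 243280 kJ/min

Q = 243000 kJ/min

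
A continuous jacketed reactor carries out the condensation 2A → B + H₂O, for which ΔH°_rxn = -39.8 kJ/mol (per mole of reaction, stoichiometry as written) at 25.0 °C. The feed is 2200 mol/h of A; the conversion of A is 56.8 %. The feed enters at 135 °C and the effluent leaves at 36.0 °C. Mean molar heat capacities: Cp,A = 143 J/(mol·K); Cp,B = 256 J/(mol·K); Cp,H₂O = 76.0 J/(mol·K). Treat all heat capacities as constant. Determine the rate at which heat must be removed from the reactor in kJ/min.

Extent of reaction ξ = 0.568 × 2200 / 2 = 624.8 mol/h
Reaction term: ξ·ΔH°_rxn = 624.8 × -39.8 = -24867 kJ/h
Sensible, feed 135→25 °C: -34606 kJ/h
Outlet flows (mol/h): A 950.4, B 624.8, H₂O 624.8
Sensible, products 25→36.0 °C: 3776.7 kJ/h
Q = ΔH = -55696 kJ/h = -15.471 kW
Heat removed = 928.27 kJ/min

Q_out = 928 kJ/min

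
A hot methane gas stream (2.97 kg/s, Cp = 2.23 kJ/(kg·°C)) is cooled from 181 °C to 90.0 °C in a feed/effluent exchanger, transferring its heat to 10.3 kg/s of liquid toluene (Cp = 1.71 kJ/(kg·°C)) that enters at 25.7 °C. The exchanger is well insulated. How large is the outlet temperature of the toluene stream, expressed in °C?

T_c,out = 59.9 °C

Heat released by hot stream: Q = 2.97 × 2.23 × (181 − 90.0) = 602.7 kJ/s
Energy balance on cold side (adiabatic exchanger): Q = ṁ_c·Cp_c·(T_c,out − T_c,in)
T_c,out = 25.7 + 602.7/(10.3 × 1.71) = 59.919 °C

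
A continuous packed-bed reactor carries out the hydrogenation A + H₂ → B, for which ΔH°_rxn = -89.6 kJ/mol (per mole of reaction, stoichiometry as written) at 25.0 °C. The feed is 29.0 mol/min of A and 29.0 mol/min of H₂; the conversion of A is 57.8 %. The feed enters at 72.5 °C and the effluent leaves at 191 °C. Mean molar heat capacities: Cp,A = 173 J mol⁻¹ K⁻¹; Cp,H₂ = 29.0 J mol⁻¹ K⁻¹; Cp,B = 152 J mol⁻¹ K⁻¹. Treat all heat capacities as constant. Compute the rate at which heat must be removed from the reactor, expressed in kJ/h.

Extent of reaction ξ = 0.578 × 29.0 = 16.762 mol/min
Reaction term: ξ·ΔH°_rxn = 16.762 × -89.6 = -1501.9 kJ/min
Sensible, feed 72.5→25 °C: -278.25 kJ/min
Outlet flows (mol/min): A 12.238, H₂ 12.238, B 16.762
Sensible, products 25→191 °C: 833.3 kJ/min
Q = ΔH = -946.83 kJ/min = -15.78 kW
Heat removed = 56810 kJ/h

Q_out = 56800 kJ/h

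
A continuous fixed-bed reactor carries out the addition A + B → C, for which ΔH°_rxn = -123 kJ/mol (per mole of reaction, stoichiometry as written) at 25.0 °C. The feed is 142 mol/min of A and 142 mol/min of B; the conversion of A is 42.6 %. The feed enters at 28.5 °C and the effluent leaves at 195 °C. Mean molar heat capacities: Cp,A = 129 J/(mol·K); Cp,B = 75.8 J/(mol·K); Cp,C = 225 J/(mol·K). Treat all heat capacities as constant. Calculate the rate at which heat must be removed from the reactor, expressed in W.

Extent of reaction ξ = 0.426 × 142 = 60.492 mol/min
Reaction term: ξ·ΔH°_rxn = 60.492 × -123 = -7440.5 kJ/min
Sensible, feed 28.5→25 °C: -101.79 kJ/min
Outlet flows (mol/min): A 81.508, B 81.508, C 60.492
Sensible, products 25→195 °C: 5151.6 kJ/min
Q = ΔH = -2390.7 kJ/min = -39.845 kW
Heat removed = 39845 W

Q_out = 39800 W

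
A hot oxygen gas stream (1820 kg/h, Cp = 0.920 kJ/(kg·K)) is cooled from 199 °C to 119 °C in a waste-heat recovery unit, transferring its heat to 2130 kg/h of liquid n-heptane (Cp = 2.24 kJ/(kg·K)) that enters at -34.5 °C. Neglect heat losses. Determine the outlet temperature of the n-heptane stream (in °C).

Heat released by hot stream: Q = 1820 × 0.920 × (199 − 119) = 133950 kJ/h
Energy balance on cold side (adiabatic exchanger): Q = ṁ_c·Cp_c·(T_c,out − T_c,in)
T_c,out = -34.5 + 133950/(2130 × 2.24) = -6.4249 °C

T_c,out = -6.42 °C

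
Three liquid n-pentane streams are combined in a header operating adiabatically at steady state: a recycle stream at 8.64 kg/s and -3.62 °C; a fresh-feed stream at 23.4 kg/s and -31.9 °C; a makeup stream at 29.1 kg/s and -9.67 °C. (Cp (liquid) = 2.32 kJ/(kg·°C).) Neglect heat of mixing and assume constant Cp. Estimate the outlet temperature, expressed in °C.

Energy balance with Q = 0: Σ ṁᵢCp,ᵢ(T_out − Tᵢ) = 0
Σ ṁᵢCp,ᵢTᵢ = 8.64×2.32×-3.62 + 23.4×2.32×-31.9 + 29.1×2.32×-9.67 = -2457.2
Σ ṁᵢCp,ᵢ = 8.64×2.32 + 23.4×2.32 + 29.1×2.32 = 141.84
T_out = -2457.2 / 141.84 = -17.323 °C

T_out = -17.3 °C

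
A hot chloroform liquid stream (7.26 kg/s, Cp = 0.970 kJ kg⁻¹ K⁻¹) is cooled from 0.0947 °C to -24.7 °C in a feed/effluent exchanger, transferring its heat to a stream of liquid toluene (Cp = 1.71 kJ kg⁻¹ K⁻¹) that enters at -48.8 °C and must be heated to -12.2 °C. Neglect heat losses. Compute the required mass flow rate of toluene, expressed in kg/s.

ṁ_c = 2.79 kg/s

Heat released by hot stream: Q = 7.26 × 0.970 × (0.0947 − -24.7) = 174.61 kJ/s
Energy balance on cold side (adiabatic exchanger): Q = ṁ_c·Cp_c·(T_c,out − T_c,in)
ṁ_c = 174.61 / [1.71 × (-12.2 − -48.8)] = 2.7899 kg/s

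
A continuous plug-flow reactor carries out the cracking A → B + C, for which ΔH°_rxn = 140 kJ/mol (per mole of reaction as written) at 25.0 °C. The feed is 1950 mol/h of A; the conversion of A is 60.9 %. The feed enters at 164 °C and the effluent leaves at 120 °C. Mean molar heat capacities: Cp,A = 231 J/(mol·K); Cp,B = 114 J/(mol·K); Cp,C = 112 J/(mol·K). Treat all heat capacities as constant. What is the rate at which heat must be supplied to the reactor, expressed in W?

Extent of reaction ξ = 0.609 × 1950 = 1187.5 mol/h
Reaction term: ξ·ΔH°_rxn = 1187.5 × 140 = 166260 kJ/h
Sensible, feed 164→25 °C: -62613 kJ/h
Outlet flows (mol/h): A 762.45, B 1187.5, C 1187.5
Sensible, products 25→120 °C: 42229 kJ/h
Q = ΔH = 145870 kJ/h = 40.52 kW
Heat supplied = 40520 W

Q_in = 40500 W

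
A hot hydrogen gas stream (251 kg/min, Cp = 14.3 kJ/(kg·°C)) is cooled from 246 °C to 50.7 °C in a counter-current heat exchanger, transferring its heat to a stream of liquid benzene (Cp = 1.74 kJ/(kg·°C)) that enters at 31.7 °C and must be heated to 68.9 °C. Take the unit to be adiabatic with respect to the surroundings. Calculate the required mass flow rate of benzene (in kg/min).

Heat released by hot stream: Q = 251 × 14.3 × (246 − 50.7) = 700990 kJ/min
Energy balance on cold side (adiabatic exchanger): Q = ṁ_c·Cp_c·(T_c,out − T_c,in)
ṁ_c = 700990 / [1.74 × (68.9 − 31.7)] = 10830 kg/min

ṁ_c = 10800 kg/min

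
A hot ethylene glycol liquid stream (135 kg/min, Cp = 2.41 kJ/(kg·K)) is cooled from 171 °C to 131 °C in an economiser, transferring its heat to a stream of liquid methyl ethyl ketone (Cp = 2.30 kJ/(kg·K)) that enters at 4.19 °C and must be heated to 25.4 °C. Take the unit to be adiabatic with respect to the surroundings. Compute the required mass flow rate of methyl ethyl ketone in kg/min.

Heat released by hot stream: Q = 135 × 2.41 × (171 − 131) = 13014 kJ/min
Energy balance on cold side (adiabatic exchanger): Q = ṁ_c·Cp_c·(T_c,out − T_c,in)
ṁ_c = 13014 / [2.30 × (25.4 − 4.19)] = 266.77 kg/min

ṁ_c = 267 kg/min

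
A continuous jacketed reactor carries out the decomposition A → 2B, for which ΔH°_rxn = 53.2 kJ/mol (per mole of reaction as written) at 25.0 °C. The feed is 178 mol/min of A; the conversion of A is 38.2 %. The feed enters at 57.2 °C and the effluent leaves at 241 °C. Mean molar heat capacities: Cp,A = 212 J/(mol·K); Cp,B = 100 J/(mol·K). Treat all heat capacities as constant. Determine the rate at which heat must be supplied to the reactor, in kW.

Extent of reaction ξ = 0.382 × 178 = 67.996 mol/min
Reaction term: ξ·ΔH°_rxn = 67.996 × 53.2 = 3617.4 kJ/min
Sensible, feed 57.2→25 °C: -1215.1 kJ/min
Outlet flows (mol/min): A 110, B 135.99
Sensible, products 25→241 °C: 7974.7 kJ/min
Q = ΔH = 10377 kJ/min = 172.95 kW
Heat supplied = 172.95 kW

Q_in = 173 kW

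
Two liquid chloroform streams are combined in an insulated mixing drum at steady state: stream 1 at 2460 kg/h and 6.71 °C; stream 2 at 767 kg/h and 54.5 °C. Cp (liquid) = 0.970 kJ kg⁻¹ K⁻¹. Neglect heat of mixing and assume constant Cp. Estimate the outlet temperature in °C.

T_out = 18.1 °C

Energy balance with Q = 0: Σ ṁᵢCp,ᵢ(T_out − Tᵢ) = 0
T_out = Σ ṁᵢCp,ᵢTᵢ / Σ ṁᵢCp,ᵢ
      = 56559 / 3130.2 = 18.069 °C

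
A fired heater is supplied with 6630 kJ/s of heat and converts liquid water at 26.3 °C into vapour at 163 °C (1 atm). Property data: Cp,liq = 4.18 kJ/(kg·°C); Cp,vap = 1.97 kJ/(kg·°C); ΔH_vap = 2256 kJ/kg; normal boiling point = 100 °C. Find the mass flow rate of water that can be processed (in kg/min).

ṁ = 148 kg/min

Δh = 4.18×(100−26.3) + 2256 + 1.97×(163−100) = 2688.2 kJ/kg
Q = 6630 kJ/s = 6630 kJ/s = 397800 kJ/min
ṁ = Q/Δh = 397800 / 2688.2 = 147.98 kg/min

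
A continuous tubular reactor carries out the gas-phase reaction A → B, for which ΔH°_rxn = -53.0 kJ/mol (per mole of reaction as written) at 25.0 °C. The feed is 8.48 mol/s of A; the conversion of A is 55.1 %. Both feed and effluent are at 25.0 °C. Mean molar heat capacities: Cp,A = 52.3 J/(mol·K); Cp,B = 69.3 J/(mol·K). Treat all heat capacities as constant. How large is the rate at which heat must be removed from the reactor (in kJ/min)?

Extent of reaction ξ = 0.551 × 8.48 = 4.6725 mol/s
Reaction term: ξ·ΔH°_rxn = 4.6725 × -53.0 = -247.64 kJ/s
Q = ΔH = -247.64 kJ/s = -247.64 kW
Heat removed = 14858 kJ/min

Q_out = 14900 kJ/min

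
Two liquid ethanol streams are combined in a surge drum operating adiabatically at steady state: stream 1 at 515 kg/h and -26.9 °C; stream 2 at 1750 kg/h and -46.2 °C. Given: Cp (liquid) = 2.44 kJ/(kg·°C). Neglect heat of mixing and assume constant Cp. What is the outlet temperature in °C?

No heat crosses the boundary, so H_out = H_in.
T_out = Σ ṁᵢCp,ᵢTᵢ / Σ ṁᵢCp,ᵢ
      = -231080 / 5526.6 = -41.812 °C

T_out = -41.8 °C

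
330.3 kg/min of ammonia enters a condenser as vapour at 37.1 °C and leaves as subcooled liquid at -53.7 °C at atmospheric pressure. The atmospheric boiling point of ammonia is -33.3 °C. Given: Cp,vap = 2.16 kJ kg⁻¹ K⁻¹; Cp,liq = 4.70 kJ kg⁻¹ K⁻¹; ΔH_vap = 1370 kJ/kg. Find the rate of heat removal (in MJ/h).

Q_c = 32100 MJ/h

vapour 37.1→-33.3 °C: -152.06 kJ/kg
condensation at -33.3 °C: -1370 kJ/kg
liquid -33.3→-53.7 °C: -95.88 kJ/kg
Δh = -152.06 + -1370 + -95.88 = -1617.9 kJ/kg
Q = ṁ·Δh = 330.3 kg/min × -1617.9 kJ/kg = -534410 kJ/min
|Q| = 8906.8 kW = 32064 MJ/h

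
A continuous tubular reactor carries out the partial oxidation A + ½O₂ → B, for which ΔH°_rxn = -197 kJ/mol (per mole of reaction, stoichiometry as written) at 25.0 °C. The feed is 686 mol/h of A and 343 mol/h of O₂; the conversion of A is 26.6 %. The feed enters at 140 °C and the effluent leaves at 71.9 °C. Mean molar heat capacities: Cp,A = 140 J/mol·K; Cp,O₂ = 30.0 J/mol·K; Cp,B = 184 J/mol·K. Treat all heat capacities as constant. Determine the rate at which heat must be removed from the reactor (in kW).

Extent of reaction ξ = 0.266 × 686 = 182.48 mol/h
Reaction term: ξ·ΔH°_rxn = 182.48 × -197 = -35948 kJ/h
Sensible, feed 140→25 °C: -12228 kJ/h
Outlet flows (mol/h): A 503.52, O₂ 251.76, B 182.48
Sensible, products 25→71.9 °C: 5235.1 kJ/h
Q = ΔH = -42941 kJ/h = -11.928 kW
Heat removed = 11.928 kW

Q_out = 11.9 kW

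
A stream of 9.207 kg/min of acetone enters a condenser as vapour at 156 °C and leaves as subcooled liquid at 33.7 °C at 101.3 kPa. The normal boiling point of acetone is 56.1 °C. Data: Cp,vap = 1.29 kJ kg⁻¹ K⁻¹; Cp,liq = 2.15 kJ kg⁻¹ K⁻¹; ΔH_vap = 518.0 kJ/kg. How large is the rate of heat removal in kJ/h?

vapour 156→56.1 °C: -128.87 kJ/kg
condensation at 56.1 °C: -518 kJ/kg
liquid 56.1→33.7 °C: -48.16 kJ/kg
Δh = -128.87 + -518 + -48.16 = -695.03 kJ/kg
Q = ṁ·Δh = 9.207 kg/min × -695.03 kJ/kg = -6399.2 kJ/min
|Q| = 106.65 kW = 383950 kJ/h

Q_c = 384000 kJ/h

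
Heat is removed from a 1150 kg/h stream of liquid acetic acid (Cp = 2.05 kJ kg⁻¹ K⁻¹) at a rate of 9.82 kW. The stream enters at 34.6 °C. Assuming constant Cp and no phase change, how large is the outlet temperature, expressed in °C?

Q = 9.82 kW = 35352 kJ/h
ΔT = Q/(ṁ·Cp) = 35352/(1150×2.05) = 14.996 K
T_out = 34.6 − 14.996 = 19.604 °C

T_out = 19.6 °C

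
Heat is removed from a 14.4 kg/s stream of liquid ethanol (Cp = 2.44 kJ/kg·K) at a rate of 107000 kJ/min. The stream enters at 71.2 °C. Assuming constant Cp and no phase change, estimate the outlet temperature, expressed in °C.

Q = 107000 kJ/min = 1783.3 kJ/s
ΔT = Q/(ṁ·Cp) = 1783.3/(14.4×2.44) = 50.755 K
T_out = 71.2 − 50.755 = 20.445 °C

T_out = 20.4 °C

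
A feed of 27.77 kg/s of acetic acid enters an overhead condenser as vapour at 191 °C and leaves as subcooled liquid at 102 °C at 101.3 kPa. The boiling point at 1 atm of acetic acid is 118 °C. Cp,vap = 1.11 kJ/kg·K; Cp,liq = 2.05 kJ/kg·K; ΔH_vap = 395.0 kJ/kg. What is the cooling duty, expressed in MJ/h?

Q_c = 50900 MJ/h

vapour 191→118 °C: -81.03 kJ/kg
condensation at 118 °C: -395 kJ/kg
liquid 118→102 °C: -32.8 kJ/kg
Δh = -81.03 + -395 + -32.8 = -508.83 kJ/kg
Q = ṁ·Δh = 27.77 kg/s × -508.83 kJ/kg = -14130 kJ/s
|Q| = 14130 kW = 50869 MJ/h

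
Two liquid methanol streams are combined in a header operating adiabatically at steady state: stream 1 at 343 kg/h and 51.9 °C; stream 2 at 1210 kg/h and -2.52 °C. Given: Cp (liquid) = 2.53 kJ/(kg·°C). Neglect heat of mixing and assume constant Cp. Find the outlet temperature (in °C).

Energy balance with Q = 0: Σ ṁᵢCp,ᵢ(T_out − Tᵢ) = 0
Σ ṁᵢCp,ᵢTᵢ = 343×2.53×51.9 + 1210×2.53×-2.52 = 37324
Σ ṁᵢCp,ᵢ = 343×2.53 + 1210×2.53 = 3929.1
T_out = 37324 / 3929.1 = 9.4994 °C

T_out = 9.50 °C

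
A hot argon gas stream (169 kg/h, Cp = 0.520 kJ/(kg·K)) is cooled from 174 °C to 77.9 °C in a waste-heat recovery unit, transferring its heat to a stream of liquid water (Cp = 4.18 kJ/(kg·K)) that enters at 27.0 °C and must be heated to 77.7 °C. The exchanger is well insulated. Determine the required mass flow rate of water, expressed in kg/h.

ṁ_c = 39.9 kg/h

Heat released by hot stream: Q = 169 × 0.520 × (174 − 77.9) = 8445.3 kJ/h
Energy balance on cold side (adiabatic exchanger): Q = ṁ_c·Cp_c·(T_c,out − T_c,in)
ṁ_c = 8445.3 / [4.18 × (77.7 − 27.0)] = 39.85 kg/h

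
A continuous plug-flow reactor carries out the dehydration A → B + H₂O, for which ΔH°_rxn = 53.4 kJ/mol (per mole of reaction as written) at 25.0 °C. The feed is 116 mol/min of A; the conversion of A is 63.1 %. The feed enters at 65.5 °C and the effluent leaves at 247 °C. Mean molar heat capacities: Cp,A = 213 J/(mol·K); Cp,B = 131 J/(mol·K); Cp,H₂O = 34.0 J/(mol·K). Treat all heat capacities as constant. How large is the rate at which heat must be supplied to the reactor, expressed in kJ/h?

Q_in = 457000 kJ/h

Extent of reaction ξ = 0.631 × 116 = 73.196 mol/min
Reaction term: ξ·ΔH°_rxn = 73.196 × 53.4 = 3908.7 kJ/min
Sensible, feed 65.5→25 °C: -1000.7 kJ/min
Outlet flows (mol/min): A 42.804, B 73.196, H₂O 73.196
Sensible, products 25→247 °C: 4705.2 kJ/min
Q = ΔH = 7613.2 kJ/min = 126.89 kW
Heat supplied = 456790 kJ/h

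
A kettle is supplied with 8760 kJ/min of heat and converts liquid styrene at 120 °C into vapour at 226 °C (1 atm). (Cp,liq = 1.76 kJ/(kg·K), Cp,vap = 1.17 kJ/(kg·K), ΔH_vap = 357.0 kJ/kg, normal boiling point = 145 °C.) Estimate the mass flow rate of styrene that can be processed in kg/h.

Δh = 1.76×(145−120) + 357.0 + 1.17×(226−145) = 495.77 kJ/kg
Q = 8760 kJ/min = 146 kJ/s = 525600 kJ/h
ṁ = Q/Δh = 525600 / 495.77 = 1060.2 kg/h

ṁ = 1060 kg/h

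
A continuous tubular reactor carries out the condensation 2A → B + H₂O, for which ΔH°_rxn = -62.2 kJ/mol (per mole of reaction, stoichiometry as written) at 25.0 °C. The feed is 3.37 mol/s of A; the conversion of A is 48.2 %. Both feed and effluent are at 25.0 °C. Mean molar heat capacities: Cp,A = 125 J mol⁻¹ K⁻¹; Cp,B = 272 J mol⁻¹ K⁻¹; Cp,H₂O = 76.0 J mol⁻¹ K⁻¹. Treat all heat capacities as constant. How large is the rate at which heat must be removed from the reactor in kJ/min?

Q_out = 3030 kJ/min

Extent of reaction ξ = 0.482 × 3.37 / 2 = 0.81217 mol/s
Reaction term: ξ·ΔH°_rxn = 0.81217 × -62.2 = -50.517 kJ/s
Q = ΔH = -50.517 kJ/s = -50.517 kW
Heat removed = 3031 kJ/min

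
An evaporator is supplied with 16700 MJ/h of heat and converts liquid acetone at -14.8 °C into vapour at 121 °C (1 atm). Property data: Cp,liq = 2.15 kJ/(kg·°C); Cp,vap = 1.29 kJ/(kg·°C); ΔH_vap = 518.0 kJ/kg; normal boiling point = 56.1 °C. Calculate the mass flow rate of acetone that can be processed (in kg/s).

Δh = 2.15×(56.1−-14.8) + 518.0 + 1.29×(121−56.1) = 754.16 kJ/kg
Q = 16700 MJ/h = 4638.9 kJ/s = 4638.9 kJ/s
ṁ = Q/Δh = 4638.9 / 754.16 = 6.1511 kg/s

ṁ = 6.15 kg/s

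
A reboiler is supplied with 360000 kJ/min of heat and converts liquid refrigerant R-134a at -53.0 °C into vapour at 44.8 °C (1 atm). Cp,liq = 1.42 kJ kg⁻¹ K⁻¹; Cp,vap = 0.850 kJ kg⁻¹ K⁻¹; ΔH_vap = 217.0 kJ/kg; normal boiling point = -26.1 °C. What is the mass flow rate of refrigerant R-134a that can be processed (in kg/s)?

ṁ = 19.0 kg/s

Δh = 1.42×(-26.1−-53.0) + 217.0 + 0.850×(44.8−-26.1) = 315.46 kJ/kg
Q = 360000 kJ/min = 6000 kJ/s = 6000 kJ/s
ṁ = Q/Δh = 6000 / 315.46 = 19.02 kg/s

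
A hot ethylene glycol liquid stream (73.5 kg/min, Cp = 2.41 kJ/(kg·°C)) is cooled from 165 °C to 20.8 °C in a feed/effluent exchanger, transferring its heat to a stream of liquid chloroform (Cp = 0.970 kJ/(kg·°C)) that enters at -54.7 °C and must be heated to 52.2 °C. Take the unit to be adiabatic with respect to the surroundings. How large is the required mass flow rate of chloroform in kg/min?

ṁ_c = 246 kg/min

Heat released by hot stream: Q = 73.5 × 2.41 × (165 − 20.8) = 25543 kJ/min
Energy balance on cold side (adiabatic exchanger): Q = ṁ_c·Cp_c·(T_c,out − T_c,in)
ṁ_c = 25543 / [0.970 × (52.2 − -54.7)] = 246.33 kg/min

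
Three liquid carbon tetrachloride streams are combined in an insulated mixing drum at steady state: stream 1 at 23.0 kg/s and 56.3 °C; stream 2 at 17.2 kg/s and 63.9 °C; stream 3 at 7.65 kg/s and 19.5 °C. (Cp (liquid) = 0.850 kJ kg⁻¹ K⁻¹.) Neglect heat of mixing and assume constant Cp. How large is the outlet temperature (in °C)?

No heat crosses the boundary, so H_out = H_in.
T_out = Σ ṁᵢCp,ᵢTᵢ / Σ ṁᵢCp,ᵢ
      = 2161.7 / 40.672 = 53.148 °C

T_out = 53.1 °C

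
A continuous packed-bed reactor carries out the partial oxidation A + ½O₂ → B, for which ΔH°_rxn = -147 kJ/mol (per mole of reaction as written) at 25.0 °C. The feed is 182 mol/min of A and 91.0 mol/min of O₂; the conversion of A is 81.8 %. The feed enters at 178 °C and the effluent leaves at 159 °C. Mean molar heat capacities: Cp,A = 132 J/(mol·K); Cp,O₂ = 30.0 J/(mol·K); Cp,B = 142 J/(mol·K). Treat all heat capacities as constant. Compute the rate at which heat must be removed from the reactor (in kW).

Extent of reaction ξ = 0.818 × 182 = 148.88 mol/min
Reaction term: ξ·ΔH°_rxn = 148.88 × -147 = -21885 kJ/min
Sensible, feed 178→25 °C: -4093.4 kJ/min
Outlet flows (mol/min): A 33.124, O₂ 16.562, B 148.88
Sensible, products 25→159 °C: 3485.3 kJ/min
Q = ΔH = -22493 kJ/min = -374.88 kW
Heat removed = 374.88 kW

Q_out = 375 kW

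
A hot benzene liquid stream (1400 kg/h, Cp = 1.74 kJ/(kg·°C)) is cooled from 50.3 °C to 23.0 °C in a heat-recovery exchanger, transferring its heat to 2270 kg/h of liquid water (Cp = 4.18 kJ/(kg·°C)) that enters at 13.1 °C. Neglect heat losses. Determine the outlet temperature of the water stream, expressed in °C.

Heat released by hot stream: Q = 1400 × 1.74 × (50.3 − 23.0) = 66503 kJ/h
Energy balance on cold side (adiabatic exchanger): Q = ṁ_c·Cp_c·(T_c,out − T_c,in)
T_c,out = 13.1 + 66503/(2270 × 4.18) = 20.109 °C

T_c,out = 20.1 °C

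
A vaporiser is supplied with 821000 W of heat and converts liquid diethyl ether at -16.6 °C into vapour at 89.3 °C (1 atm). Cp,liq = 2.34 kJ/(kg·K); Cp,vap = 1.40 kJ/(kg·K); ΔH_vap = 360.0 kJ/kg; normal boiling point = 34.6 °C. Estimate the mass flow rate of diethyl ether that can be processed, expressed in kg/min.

ṁ = 88.5 kg/min

Δh = 2.34×(34.6−-16.6) + 360.0 + 1.40×(89.3−34.6) = 556.39 kJ/kg
Q = 821000 W = 821 kJ/s = 49260 kJ/min
ṁ = Q/Δh = 49260 / 556.39 = 88.535 kg/min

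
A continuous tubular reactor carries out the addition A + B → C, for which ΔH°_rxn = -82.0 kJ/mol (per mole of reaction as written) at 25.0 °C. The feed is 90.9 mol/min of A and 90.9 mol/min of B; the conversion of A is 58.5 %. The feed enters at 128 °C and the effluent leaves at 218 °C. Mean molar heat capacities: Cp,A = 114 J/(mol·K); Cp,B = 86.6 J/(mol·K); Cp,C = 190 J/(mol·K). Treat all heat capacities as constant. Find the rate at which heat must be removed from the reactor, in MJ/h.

Q_out = 170 MJ/h

Extent of reaction ξ = 0.585 × 90.9 = 53.176 mol/min
Reaction term: ξ·ΔH°_rxn = 53.176 × -82.0 = -4360.5 kJ/min
Sensible, feed 128→25 °C: -1878.2 kJ/min
Outlet flows (mol/min): A 37.724, B 37.724, C 53.176
Sensible, products 25→218 °C: 3410.5 kJ/min
Q = ΔH = -2828.2 kJ/min = -47.136 kW
Heat removed = 169.69 MJ/h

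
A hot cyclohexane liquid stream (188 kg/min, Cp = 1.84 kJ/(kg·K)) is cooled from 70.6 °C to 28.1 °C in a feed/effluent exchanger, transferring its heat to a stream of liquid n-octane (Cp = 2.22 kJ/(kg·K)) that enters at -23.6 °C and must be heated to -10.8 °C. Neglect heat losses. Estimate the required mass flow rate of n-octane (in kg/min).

Heat released by hot stream: Q = 188 × 1.84 × (70.6 − 28.1) = 14702 kJ/min
Energy balance on cold side (adiabatic exchanger): Q = ṁ_c·Cp_c·(T_c,out − T_c,in)
ṁ_c = 14702 / [2.22 × (-10.8 − -23.6)] = 517.37 kg/min

ṁ_c = 517 kg/min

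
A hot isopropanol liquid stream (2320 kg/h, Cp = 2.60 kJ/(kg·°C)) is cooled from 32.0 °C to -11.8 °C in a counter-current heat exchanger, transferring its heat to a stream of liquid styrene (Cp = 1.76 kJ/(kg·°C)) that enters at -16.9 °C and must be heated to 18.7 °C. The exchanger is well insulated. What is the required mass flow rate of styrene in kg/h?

Heat released by hot stream: Q = 2320 × 2.60 × (32.0 − -11.8) = 264200 kJ/h
Energy balance on cold side (adiabatic exchanger): Q = ṁ_c·Cp_c·(T_c,out − T_c,in)
ṁ_c = 264200 / [1.76 × (18.7 − -16.9)] = 4216.7 kg/h

ṁ_c = 4220 kg/h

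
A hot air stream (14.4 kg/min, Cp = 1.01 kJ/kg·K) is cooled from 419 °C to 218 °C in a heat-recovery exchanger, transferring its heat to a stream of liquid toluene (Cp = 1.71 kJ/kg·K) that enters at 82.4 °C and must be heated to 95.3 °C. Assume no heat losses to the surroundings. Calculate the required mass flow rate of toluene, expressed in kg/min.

ṁ_c = 133 kg/min

Heat released by hot stream: Q = 14.4 × 1.01 × (419 − 218) = 2923.3 kJ/min
Energy balance on cold side (adiabatic exchanger): Q = ṁ_c·Cp_c·(T_c,out − T_c,in)
ṁ_c = 2923.3 / [1.71 × (95.3 − 82.4)] = 132.52 kg/min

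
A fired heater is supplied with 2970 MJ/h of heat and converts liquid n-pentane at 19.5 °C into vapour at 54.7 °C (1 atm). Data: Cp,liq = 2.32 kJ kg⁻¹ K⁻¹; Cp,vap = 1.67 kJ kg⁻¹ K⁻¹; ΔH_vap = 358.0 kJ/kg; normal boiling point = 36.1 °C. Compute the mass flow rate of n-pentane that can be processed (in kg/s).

ṁ = 1.93 kg/s

Δh = 2.32×(36.1−19.5) + 358.0 + 1.67×(54.7−36.1) = 427.57 kJ/kg
Q = 2970 MJ/h = 825 kJ/s = 825 kJ/s
ṁ = Q/Δh = 825 / 427.57 = 1.9295 kg/s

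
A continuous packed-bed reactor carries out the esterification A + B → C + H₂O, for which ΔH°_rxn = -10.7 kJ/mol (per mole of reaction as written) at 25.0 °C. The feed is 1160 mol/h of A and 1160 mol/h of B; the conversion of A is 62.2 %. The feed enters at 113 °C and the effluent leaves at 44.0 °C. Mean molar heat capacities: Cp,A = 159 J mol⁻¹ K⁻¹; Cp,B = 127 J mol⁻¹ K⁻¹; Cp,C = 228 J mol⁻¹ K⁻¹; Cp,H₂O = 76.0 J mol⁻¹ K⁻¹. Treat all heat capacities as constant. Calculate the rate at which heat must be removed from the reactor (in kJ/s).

Q_out = 8.43 kJ/s

Extent of reaction ξ = 0.622 × 1160 = 721.52 mol/h
Reaction term: ξ·ΔH°_rxn = 721.52 × -10.7 = -7720.3 kJ/h
Sensible, feed 113→25 °C: -29195 kJ/h
Outlet flows (mol/h): A 438.48, B 438.48, C 721.52, H₂O 721.52
Sensible, products 25→44.0 °C: 6550.2 kJ/h
Q = ΔH = -30365 kJ/h = -8.4347 kW
Heat removed = 8.4347 kJ/s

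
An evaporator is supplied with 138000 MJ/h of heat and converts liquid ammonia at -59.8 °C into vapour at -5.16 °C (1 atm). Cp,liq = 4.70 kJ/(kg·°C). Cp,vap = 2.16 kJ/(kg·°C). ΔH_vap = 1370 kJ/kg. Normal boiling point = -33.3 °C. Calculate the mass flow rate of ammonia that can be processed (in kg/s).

ṁ = 24.6 kg/s

Δh = 4.70×(-33.3−-59.8) + 1370 + 2.16×(-5.16−-33.3) = 1555.3 kJ/kg
Q = 138000 MJ/h = 38333 kJ/s = 38333 kJ/s
ṁ = Q/Δh = 38333 / 1555.3 = 24.646 kg/s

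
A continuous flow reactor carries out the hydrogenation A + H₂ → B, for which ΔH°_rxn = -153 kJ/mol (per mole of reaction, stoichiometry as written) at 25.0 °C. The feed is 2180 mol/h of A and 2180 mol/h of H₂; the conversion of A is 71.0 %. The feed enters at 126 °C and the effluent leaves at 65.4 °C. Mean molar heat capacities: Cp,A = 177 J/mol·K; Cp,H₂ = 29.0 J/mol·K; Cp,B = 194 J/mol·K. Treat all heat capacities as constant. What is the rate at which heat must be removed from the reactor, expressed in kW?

Q_out = 73.5 kW

Extent of reaction ξ = 0.710 × 2180 = 1547.8 mol/h
Reaction term: ξ·ΔH°_rxn = 1547.8 × -153 = -236810 kJ/h
Sensible, feed 126→25 °C: -45357 kJ/h
Outlet flows (mol/h): A 632.2, H₂ 632.2, B 1547.8
Sensible, products 25→65.4 °C: 17392 kJ/h
Q = ΔH = -264780 kJ/h = -73.549 kW
Heat removed = 73.549 kW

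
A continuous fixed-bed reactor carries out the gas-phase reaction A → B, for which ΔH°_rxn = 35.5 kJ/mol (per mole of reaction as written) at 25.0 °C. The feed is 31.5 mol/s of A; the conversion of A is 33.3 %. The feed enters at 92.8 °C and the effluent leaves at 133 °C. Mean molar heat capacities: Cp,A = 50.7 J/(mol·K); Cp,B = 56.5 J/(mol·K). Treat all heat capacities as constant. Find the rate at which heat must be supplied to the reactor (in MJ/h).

Q_in = 1600 MJ/h

Extent of reaction ξ = 0.333 × 31.5 = 10.49 mol/s
Reaction term: ξ·ΔH°_rxn = 10.49 × 35.5 = 372.38 kJ/s
Sensible, feed 92.8→25 °C: -108.28 kJ/s
Outlet flows (mol/s): A 21.011, B 10.49
Sensible, products 25→133 °C: 179.05 kJ/s
Q = ΔH = 443.15 kJ/s = 443.15 kW
Heat supplied = 1595.3 MJ/h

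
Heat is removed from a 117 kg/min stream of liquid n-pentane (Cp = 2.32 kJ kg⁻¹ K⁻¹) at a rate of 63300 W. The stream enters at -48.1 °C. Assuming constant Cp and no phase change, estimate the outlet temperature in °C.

Q = 63300 W = 3798 kJ/min
ΔT = Q/(ṁ·Cp) = 3798/(117×2.32) = 13.992 K
T_out = -48.1 − 13.992 = -62.092 °C

T_out = -62.1 °C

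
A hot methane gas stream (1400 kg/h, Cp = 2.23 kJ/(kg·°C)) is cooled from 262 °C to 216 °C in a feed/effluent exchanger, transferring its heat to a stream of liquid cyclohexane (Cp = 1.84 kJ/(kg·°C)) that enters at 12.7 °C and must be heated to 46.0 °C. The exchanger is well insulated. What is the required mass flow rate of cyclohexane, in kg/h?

Heat released by hot stream: Q = 1400 × 2.23 × (262 − 216) = 143610 kJ/h
Energy balance on cold side (adiabatic exchanger): Q = ṁ_c·Cp_c·(T_c,out − T_c,in)
ṁ_c = 143610 / [1.84 × (46.0 − 12.7)] = 2343.8 kg/h

ṁ_c = 2340 kg/h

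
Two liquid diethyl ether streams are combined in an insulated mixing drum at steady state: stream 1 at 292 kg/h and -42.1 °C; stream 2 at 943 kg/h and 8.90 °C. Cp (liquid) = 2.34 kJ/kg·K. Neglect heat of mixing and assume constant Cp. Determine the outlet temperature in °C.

No heat crosses the boundary, so H_out = H_in.
Σ ṁᵢCp,ᵢTᵢ = 292×2.34×-42.1 + 943×2.34×8.90 = -9127.2
Σ ṁᵢCp,ᵢ = 292×2.34 + 943×2.34 = 2889.9
T_out = -9127.2 / 2889.9 = -3.1583 °C

T_out = -3.16 °C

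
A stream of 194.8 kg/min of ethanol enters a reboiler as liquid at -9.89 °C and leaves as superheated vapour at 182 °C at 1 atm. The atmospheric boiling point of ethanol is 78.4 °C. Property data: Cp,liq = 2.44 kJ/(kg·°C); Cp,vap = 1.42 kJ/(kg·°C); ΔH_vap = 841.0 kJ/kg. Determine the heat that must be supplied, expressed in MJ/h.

liquid -9.89→78.4 °C: 215.43 kJ/kg
vaporisation at 78.4 °C: 841 kJ/kg
vapour 78.4→182 °C: 147.11 kJ/kg
Δh = 215.43 + 841 + 147.11 = 1203.5 kJ/kg
Q = ṁ·Δh = 194.8 kg/min × 1203.5 kJ/kg = 234450 kJ/min
|Q| = 3907.5 kW = 14067 MJ/h

Q = 14100 MJ/h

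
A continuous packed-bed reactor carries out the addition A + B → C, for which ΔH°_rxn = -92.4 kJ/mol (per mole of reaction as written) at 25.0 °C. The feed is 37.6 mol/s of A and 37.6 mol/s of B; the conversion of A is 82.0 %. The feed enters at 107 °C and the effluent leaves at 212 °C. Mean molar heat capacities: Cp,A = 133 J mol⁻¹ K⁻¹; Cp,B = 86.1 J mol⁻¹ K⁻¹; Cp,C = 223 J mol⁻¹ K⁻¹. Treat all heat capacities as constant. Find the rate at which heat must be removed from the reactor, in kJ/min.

Q_out = 118000 kJ/min

Extent of reaction ξ = 0.820 × 37.6 = 30.832 mol/s
Reaction term: ξ·ΔH°_rxn = 30.832 × -92.4 = -2848.9 kJ/s
Sensible, feed 107→25 °C: -675.53 kJ/s
Outlet flows (mol/s): A 6.768, B 6.768, C 30.832
Sensible, products 25→212 °C: 1563 kJ/s
Q = ΔH = -1961.4 kJ/s = -1961.4 kW
Heat removed = 117680 kJ/min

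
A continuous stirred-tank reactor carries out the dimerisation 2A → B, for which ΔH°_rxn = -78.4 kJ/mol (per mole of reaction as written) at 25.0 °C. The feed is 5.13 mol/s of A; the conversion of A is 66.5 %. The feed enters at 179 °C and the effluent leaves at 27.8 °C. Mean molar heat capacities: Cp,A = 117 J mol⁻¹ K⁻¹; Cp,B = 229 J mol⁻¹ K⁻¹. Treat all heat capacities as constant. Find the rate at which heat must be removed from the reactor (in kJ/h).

Q_out = 808000 kJ/h

Extent of reaction ξ = 0.665 × 5.13 / 2 = 1.7057 mol/s
Reaction term: ξ·ΔH°_rxn = 1.7057 × -78.4 = -133.73 kJ/s
Sensible, feed 179→25 °C: -92.432 kJ/s
Outlet flows (mol/s): A 1.7185, B 1.7057
Sensible, products 25→27.8 °C: 1.6567 kJ/s
Q = ΔH = -224.5 kJ/s = -224.5 kW
Heat removed = 808220 kJ/h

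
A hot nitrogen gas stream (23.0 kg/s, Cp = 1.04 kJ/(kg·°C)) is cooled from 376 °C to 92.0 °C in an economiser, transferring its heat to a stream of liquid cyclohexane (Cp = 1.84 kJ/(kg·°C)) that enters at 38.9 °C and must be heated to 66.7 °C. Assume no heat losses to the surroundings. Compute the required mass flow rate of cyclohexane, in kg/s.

Heat released by hot stream: Q = 23.0 × 1.04 × (376 − 92.0) = 6793.3 kJ/s
Energy balance on cold side (adiabatic exchanger): Q = ṁ_c·Cp_c·(T_c,out − T_c,in)
ṁ_c = 6793.3 / [1.84 × (66.7 − 38.9)] = 132.81 kg/s

ṁ_c = 133 kg/s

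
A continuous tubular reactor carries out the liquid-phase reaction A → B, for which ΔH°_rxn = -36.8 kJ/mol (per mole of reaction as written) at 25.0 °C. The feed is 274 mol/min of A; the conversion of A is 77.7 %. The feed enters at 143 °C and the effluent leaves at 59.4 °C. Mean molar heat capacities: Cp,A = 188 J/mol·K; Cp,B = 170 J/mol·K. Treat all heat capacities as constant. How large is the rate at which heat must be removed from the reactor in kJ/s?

Q_out = 205 kJ/s

Extent of reaction ξ = 0.777 × 274 = 212.9 mol/min
Reaction term: ξ·ΔH°_rxn = 212.9 × -36.8 = -7834.6 kJ/min
Sensible, feed 143→25 °C: -6078.4 kJ/min
Outlet flows (mol/min): A 61.102, B 212.9
Sensible, products 25→59.4 °C: 1640.2 kJ/min
Q = ΔH = -12273 kJ/min = -204.55 kW
Heat removed = 204.55 kJ/s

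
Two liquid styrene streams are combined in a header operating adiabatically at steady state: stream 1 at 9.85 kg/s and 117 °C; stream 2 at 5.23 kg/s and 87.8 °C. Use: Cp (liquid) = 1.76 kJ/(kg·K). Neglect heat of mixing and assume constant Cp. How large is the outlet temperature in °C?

Energy balance with Q = 0: Σ ṁᵢCp,ᵢ(T_out − Tᵢ) = 0
Σ ṁᵢCp,ᵢTᵢ = 9.85×1.76×117 + 5.23×1.76×87.8 = 2836.5
Σ ṁᵢCp,ᵢ = 9.85×1.76 + 5.23×1.76 = 26.541
T_out = 2836.5 / 26.541 = 106.87 °C

T_out = 107 °C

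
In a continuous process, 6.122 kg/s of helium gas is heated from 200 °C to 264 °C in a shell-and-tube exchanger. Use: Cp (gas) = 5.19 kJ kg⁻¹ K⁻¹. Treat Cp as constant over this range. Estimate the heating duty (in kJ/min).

Q = 122000 kJ/min

Q = ṁ·Cp·ΔT = 6.122 × 5.19 × (264 − 200) = 2033.5 kJ/s
Heating duty = 122010 kJ/min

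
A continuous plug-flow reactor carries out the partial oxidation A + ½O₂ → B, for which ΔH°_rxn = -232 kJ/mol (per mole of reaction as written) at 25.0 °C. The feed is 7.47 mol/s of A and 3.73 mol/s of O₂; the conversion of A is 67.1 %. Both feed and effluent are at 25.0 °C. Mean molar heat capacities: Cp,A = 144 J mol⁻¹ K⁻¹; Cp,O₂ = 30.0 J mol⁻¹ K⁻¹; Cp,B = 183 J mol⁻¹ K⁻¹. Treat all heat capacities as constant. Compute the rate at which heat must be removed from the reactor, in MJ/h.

Q_out = 4190 MJ/h

Extent of reaction ξ = 0.671 × 7.47 = 5.0124 mol/s
Reaction term: ξ·ΔH°_rxn = 5.0124 × -232 = -1162.9 kJ/s
Q = ΔH = -1162.9 kJ/s = -1162.9 kW
Heat removed = 4186.3 MJ/h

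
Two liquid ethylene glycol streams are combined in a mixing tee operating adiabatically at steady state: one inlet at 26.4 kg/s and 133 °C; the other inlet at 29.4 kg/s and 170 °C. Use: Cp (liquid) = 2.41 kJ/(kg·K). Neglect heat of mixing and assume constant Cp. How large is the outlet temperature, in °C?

T_out = 152 °C

No heat crosses the boundary, so H_out = H_in.
T_out = Σ ṁᵢCp,ᵢTᵢ / Σ ṁᵢCp,ᵢ
      = 20507 / 134.48 = 152.49 °C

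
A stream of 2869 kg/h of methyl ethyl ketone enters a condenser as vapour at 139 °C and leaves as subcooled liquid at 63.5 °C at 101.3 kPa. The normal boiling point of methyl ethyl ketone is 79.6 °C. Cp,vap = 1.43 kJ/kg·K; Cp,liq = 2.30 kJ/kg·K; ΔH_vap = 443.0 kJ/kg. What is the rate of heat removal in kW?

vapour 139→79.6 °C: -84.942 kJ/kg
condensation at 79.6 °C: -443 kJ/kg
liquid 79.6→63.5 °C: -37.03 kJ/kg
Δh = -84.942 + -443 + -37.03 = -564.97 kJ/kg
Q = ṁ·Δh = 2869 kg/h × -564.97 kJ/kg = -1.6209e+06 kJ/h
|Q| = 450.25 kW

Q_c = 450 kW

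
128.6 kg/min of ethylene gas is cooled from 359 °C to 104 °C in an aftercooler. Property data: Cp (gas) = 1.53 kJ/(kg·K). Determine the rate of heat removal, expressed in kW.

Q_c = 836 kW

Q = ṁ·Cp·ΔT = 128.6 × 1.53 × (104 − 359) = -50173 kJ/min
Converting: 50173 / 60 s = 836.22 kW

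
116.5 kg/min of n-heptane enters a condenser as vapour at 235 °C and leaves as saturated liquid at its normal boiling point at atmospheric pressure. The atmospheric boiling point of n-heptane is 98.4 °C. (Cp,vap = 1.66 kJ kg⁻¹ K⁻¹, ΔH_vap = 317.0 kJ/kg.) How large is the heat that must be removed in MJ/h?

Q_c = 3800 MJ/h

vapour 235→98.4 °C: -226.76 kJ/kg
condensation at 98.4 °C: -317 kJ/kg
Δh = -226.76 + -317 = -543.76 kJ/kg
Q = ṁ·Δh = 116.5 kg/min × -543.76 kJ/kg = -63348 kJ/min
|Q| = 1055.8 kW = 3800.9 MJ/h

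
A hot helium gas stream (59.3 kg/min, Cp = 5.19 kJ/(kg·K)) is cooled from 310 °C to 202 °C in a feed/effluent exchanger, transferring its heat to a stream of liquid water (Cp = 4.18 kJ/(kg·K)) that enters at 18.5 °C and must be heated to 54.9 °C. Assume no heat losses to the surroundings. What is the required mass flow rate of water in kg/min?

Heat released by hot stream: Q = 59.3 × 5.19 × (310 − 202) = 33239 kJ/min
Energy balance on cold side (adiabatic exchanger): Q = ṁ_c·Cp_c·(T_c,out − T_c,in)
ṁ_c = 33239 / [4.18 × (54.9 − 18.5)] = 218.46 kg/min

ṁ_c = 218 kg/min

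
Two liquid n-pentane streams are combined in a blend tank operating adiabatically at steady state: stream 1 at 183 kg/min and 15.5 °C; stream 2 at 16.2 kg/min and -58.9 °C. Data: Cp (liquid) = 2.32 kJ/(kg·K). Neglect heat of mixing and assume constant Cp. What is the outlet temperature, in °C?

T_out = 9.45 °C

Adiabatic, steady state ⇒ Σ ṁᵢCp,ᵢ(T_out − Tᵢ) = 0
T_out = Σ ṁᵢCp,ᵢTᵢ / Σ ṁᵢCp,ᵢ
      = 4367 / 462.14 = 9.4494 °C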